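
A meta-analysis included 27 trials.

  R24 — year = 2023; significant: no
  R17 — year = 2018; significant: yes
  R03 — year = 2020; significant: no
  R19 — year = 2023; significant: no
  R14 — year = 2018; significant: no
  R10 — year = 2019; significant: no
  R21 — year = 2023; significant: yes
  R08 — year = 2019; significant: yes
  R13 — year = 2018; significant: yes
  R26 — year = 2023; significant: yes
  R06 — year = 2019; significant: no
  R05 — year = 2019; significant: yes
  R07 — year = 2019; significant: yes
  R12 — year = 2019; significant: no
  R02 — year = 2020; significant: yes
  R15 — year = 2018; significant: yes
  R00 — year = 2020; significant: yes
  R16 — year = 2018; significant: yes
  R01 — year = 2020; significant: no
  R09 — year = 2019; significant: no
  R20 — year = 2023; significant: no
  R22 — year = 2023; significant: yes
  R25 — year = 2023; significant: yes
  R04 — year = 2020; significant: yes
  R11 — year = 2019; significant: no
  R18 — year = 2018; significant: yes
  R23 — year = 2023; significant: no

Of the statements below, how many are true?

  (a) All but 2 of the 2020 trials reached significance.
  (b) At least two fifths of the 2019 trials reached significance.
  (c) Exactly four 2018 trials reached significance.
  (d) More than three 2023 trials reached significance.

2

(a) 2020: |A| = 5, |A ∩ B| = 3; needs |A ∖ B| = 2 — true.
(b) 2019: |A| = 8, |A ∩ B| = 3; needs |A ∩ B| / |A| ≥ 2/5 — false.
(c) 2018: |A| = 6, |A ∩ B| = 5; needs |A ∩ B| = 4 — false.
(d) 2023: |A| = 8, |A ∩ B| = 4; needs |A ∩ B| > 3 — true.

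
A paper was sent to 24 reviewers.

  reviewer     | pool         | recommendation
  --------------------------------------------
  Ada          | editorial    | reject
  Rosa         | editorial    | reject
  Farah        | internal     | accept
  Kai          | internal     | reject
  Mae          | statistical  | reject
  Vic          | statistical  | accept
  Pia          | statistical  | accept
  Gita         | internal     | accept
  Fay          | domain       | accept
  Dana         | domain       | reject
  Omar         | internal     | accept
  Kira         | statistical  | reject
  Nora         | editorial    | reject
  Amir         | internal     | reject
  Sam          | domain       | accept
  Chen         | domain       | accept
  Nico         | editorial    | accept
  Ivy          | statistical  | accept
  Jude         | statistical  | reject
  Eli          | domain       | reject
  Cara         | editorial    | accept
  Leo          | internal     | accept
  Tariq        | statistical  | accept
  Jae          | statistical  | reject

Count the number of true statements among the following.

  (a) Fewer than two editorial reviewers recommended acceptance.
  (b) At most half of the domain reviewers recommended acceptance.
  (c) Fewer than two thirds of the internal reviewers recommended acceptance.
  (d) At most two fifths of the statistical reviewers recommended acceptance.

(a) editorial: |A| = 5, |A ∩ B| = 2; needs |A ∩ B| < 2 — false.
(b) domain: |A| = 5, |A ∩ B| = 3; needs |A ∩ B| ≤ |A ∖ B| — false.
(c) internal: |A| = 6, |A ∩ B| = 4; needs |A ∩ B| / |A| < 2/3 — false.
(d) statistical: |A| = 8, |A ∩ B| = 4; needs |A ∩ B| / |A| ≤ 2/5 — false.

0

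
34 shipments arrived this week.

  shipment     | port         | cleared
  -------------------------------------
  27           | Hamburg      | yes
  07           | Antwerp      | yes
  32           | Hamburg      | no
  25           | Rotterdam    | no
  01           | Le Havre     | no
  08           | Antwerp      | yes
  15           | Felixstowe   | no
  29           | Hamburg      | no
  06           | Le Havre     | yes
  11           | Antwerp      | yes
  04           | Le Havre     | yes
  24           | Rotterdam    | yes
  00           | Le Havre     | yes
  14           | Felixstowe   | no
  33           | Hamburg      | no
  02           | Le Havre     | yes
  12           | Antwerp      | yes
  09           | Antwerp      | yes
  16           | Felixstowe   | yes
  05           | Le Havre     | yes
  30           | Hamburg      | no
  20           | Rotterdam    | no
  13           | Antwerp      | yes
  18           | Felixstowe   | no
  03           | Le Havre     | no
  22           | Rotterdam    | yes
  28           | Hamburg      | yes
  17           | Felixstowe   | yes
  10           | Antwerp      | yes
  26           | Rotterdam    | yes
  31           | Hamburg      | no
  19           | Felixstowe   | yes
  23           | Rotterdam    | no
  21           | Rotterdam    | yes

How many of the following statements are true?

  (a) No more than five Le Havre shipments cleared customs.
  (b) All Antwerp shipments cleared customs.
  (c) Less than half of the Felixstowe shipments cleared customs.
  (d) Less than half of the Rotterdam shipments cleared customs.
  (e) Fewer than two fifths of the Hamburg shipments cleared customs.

(a) Le Havre: |A| = 7, |A ∩ B| = 5; needs |A ∩ B| ≤ 5 — true.
(b) Antwerp: |A| = 7, |A ∩ B| = 7; needs A ⊆ B, i.e. every element of A is in B (|A ∖ B| = 0) — true.
(c) Felixstowe: |A| = 6, |A ∩ B| = 3; needs |A ∩ B| < |A ∖ B| — false.
(d) Rotterdam: |A| = 7, |A ∩ B| = 4; needs |A ∩ B| < |A ∖ B| — false.
(e) Hamburg: |A| = 7, |A ∩ B| = 2; needs |A ∩ B| / |A| < 2/5 — true.

3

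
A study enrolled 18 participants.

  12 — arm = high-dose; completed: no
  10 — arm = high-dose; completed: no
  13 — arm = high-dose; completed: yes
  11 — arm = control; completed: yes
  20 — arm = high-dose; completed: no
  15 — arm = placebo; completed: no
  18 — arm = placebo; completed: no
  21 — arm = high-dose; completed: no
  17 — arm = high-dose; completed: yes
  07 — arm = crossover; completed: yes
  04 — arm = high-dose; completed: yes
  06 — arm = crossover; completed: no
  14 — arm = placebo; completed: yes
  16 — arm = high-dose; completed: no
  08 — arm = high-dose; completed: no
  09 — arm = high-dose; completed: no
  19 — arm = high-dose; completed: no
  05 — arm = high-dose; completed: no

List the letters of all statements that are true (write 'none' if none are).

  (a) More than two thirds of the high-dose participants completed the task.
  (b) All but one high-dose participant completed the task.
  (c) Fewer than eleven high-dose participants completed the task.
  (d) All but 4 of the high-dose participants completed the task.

|A| = 12, |A ∩ B| = 3, |A ∖ B| = 9.
(a) |A ∩ B| / |A| > 2/3: fails.
(b) |A ∖ B| = 1: fails.
(c) |A ∩ B| < 11: holds.
(d) |A ∖ B| = 4: fails.

(c)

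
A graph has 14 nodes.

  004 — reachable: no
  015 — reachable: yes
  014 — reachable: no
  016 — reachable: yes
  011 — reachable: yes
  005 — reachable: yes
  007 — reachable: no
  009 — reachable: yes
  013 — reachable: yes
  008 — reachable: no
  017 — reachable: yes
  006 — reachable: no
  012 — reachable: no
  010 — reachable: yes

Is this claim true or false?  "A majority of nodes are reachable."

Truth condition: |A ∩ B| > |A ∖ B|.
A (the restrictor) = {004, 015, 014, 016, 011, 005, 007, 009, 013, 008, 017, 006, 012, 010}, |A| = 14.
A ∩ B = {015, 016, 011, 005, 009, 013, 017, 010}, so |A ∩ B| = 8.
A ∖ B = {004, 014, 007, 008, 006, 012}, so |A ∖ B| = 6.
8 > 6, so the statement is true.

True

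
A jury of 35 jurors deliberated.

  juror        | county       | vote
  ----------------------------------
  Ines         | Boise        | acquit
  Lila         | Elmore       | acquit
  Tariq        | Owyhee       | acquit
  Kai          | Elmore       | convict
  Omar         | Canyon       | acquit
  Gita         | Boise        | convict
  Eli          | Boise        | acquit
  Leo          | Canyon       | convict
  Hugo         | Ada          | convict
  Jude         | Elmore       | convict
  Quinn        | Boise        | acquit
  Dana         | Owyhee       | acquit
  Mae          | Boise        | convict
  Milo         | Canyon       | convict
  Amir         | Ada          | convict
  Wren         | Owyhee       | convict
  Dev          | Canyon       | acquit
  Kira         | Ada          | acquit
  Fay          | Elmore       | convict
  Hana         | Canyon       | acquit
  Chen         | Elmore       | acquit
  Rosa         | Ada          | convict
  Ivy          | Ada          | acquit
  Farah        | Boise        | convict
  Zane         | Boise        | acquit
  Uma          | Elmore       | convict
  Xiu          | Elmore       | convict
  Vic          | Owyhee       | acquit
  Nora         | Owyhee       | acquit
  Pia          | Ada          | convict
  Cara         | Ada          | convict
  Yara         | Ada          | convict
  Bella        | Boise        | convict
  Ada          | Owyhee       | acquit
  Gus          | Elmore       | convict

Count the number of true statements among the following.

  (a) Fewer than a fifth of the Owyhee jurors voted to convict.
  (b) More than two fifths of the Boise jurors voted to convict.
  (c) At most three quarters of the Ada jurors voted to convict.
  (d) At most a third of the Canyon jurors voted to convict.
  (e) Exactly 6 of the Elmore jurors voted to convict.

4

(a) Owyhee: |A| = 6, |A ∩ B| = 1; needs |A ∩ B| / |A| < 1/5 — true.
(b) Boise: |A| = 8, |A ∩ B| = 4; needs |A ∩ B| / |A| > 2/5 — true.
(c) Ada: |A| = 8, |A ∩ B| = 6; needs |A ∩ B| / |A| ≤ 3/4 — true.
(d) Canyon: |A| = 5, |A ∩ B| = 2; needs |A ∩ B| / |A| ≤ 1/3 — false.
(e) Elmore: |A| = 8, |A ∩ B| = 6; needs |A ∩ B| = 6 — true.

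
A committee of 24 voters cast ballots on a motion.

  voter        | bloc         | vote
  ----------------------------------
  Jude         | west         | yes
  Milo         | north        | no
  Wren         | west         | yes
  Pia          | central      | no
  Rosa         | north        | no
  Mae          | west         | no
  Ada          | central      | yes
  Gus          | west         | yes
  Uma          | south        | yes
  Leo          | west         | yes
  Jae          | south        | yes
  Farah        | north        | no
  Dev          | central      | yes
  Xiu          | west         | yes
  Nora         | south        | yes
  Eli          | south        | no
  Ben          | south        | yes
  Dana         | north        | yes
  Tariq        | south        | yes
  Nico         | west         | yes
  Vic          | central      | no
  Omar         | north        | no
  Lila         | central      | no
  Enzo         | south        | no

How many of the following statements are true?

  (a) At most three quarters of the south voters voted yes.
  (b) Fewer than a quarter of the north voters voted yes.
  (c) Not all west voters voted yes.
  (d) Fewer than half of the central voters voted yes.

(a) south: |A| = 7, |A ∩ B| = 5; needs |A ∩ B| / |A| ≤ 3/4 — true.
(b) north: |A| = 5, |A ∩ B| = 1; needs |A ∩ B| / |A| < 1/4 — true.
(c) west: |A| = 7, |A ∩ B| = 6; needs A ⊄ B (|A ∖ B| ≥ 1) — true.
(d) central: |A| = 5, |A ∩ B| = 2; needs |A ∩ B| < |A ∖ B| — true.

4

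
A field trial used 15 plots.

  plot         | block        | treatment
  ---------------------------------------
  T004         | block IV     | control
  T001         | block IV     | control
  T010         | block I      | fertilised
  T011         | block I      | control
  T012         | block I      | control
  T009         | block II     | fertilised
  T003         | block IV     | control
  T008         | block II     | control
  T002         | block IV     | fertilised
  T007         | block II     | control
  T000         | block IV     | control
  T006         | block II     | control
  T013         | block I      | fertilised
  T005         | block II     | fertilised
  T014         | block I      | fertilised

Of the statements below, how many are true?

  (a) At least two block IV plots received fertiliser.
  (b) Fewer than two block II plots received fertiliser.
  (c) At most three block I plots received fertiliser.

(a) block IV: |A| = 5, |A ∩ B| = 1; needs |A ∩ B| ≥ 2 — false.
(b) block II: |A| = 5, |A ∩ B| = 2; needs |A ∩ B| < 2 — false.
(c) block I: |A| = 5, |A ∩ B| = 3; needs |A ∩ B| ≤ 3 — true.

1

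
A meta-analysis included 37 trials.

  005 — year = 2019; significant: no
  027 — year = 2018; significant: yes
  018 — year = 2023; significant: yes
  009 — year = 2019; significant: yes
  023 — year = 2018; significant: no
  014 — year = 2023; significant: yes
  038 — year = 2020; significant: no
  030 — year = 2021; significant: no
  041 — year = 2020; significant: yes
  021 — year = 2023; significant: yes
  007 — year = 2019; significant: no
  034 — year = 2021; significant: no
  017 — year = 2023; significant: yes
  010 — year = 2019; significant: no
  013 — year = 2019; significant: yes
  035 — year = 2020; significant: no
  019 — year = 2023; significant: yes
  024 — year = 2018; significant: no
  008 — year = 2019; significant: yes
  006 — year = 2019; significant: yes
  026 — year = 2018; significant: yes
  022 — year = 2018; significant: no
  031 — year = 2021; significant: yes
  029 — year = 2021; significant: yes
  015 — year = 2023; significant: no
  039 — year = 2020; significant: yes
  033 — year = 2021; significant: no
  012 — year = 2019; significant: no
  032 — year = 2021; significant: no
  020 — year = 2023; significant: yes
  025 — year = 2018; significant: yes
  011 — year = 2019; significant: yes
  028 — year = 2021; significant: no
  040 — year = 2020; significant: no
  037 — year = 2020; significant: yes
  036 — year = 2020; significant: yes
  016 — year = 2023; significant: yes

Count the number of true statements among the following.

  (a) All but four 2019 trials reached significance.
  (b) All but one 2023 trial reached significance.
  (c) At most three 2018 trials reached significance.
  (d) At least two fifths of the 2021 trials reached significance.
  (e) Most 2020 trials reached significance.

4

(a) 2019: |A| = 9, |A ∩ B| = 5; needs |A ∖ B| = 4 — true.
(b) 2023: |A| = 8, |A ∩ B| = 7; needs |A ∖ B| = 1 — true.
(c) 2018: |A| = 6, |A ∩ B| = 3; needs |A ∩ B| ≤ 3 — true.
(d) 2021: |A| = 7, |A ∩ B| = 2; needs |A ∩ B| / |A| ≥ 2/5 — false.
(e) 2020: |A| = 7, |A ∩ B| = 4; needs |A ∩ B| > |A ∖ B| — true.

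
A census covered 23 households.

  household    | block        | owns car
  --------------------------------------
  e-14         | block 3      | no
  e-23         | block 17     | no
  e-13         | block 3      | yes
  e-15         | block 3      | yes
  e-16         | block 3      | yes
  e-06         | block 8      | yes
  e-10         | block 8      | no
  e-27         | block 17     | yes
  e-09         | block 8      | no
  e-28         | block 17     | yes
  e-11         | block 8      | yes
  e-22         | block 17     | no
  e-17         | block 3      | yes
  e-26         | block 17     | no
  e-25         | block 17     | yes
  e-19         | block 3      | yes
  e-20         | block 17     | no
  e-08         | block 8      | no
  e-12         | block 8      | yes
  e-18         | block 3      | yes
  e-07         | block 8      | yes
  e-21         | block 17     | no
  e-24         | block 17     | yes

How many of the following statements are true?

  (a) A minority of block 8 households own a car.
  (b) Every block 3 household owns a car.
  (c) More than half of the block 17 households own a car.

(a) block 8: |A| = 7, |A ∩ B| = 4; needs |A ∩ B| < |A ∖ B| — false.
(b) block 3: |A| = 7, |A ∩ B| = 6; needs A ⊆ B, i.e. every element of A is in B (|A ∖ B| = 0) — false.
(c) block 17: |A| = 9, |A ∩ B| = 4; needs |A ∩ B| > |A ∖ B| — false.

0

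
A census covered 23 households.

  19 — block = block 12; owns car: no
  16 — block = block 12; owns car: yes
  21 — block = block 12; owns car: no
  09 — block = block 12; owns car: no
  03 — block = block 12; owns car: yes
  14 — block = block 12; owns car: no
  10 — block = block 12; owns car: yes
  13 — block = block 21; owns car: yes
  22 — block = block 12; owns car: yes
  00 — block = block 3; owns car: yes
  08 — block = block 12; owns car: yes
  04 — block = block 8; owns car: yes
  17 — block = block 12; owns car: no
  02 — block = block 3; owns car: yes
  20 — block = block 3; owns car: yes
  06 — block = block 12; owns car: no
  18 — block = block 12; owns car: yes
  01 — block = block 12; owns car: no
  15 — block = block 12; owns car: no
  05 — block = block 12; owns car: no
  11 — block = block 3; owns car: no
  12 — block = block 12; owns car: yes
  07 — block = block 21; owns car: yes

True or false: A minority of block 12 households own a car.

True

'A minority of block 12 households own a car' holds iff |A ∩ B| < |A ∖ B|.
|A| = 16, |A ∩ B| = 7, |A ∖ B| = 9.
7 < 9, so the statement is true.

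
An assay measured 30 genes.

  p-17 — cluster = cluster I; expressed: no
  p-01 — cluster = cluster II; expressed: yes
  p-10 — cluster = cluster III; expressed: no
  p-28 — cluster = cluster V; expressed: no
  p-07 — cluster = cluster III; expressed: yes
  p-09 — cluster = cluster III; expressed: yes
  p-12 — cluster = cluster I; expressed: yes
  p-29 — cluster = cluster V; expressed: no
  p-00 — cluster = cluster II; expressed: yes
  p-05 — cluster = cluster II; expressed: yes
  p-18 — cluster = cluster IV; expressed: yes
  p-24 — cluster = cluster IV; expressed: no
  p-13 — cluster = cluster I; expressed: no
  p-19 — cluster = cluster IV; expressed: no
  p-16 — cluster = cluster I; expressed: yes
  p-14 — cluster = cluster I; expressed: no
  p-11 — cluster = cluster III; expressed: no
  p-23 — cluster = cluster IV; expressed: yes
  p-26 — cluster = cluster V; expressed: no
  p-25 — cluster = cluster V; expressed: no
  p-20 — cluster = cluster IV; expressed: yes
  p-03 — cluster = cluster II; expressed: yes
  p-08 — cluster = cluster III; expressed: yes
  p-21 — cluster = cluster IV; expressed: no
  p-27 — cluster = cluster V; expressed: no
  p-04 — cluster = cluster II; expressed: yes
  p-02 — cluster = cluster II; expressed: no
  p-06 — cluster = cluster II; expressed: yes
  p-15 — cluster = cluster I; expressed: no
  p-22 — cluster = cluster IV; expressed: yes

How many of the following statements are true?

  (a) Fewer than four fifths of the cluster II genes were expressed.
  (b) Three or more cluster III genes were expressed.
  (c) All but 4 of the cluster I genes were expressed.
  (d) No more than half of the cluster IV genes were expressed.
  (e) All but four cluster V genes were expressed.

2

(a) cluster II: |A| = 7, |A ∩ B| = 6; needs |A ∩ B| / |A| < 4/5 — false.
(b) cluster III: |A| = 5, |A ∩ B| = 3; needs |A ∩ B| ≥ 3 — true.
(c) cluster I: |A| = 6, |A ∩ B| = 2; needs |A ∖ B| = 4 — true.
(d) cluster IV: |A| = 7, |A ∩ B| = 4; needs |A ∩ B| ≤ |A ∖ B| — false.
(e) cluster V: |A| = 5, |A ∩ B| = 0; needs |A ∖ B| = 4 — false.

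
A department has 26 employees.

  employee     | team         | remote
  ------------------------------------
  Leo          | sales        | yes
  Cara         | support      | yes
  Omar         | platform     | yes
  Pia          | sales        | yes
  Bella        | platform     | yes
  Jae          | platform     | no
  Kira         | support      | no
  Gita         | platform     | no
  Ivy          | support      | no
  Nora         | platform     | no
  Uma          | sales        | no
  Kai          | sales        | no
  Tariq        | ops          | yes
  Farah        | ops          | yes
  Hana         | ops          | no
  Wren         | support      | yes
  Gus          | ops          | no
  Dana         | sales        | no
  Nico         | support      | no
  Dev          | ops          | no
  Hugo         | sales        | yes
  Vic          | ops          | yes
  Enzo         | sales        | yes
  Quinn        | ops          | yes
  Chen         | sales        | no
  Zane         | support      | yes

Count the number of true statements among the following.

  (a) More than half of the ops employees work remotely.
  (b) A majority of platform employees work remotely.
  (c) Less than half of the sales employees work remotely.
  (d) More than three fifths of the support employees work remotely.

1

(a) ops: |A| = 7, |A ∩ B| = 4; needs |A ∩ B| > |A ∖ B| — true.
(b) platform: |A| = 5, |A ∩ B| = 2; needs |A ∩ B| > |A ∖ B| — false.
(c) sales: |A| = 8, |A ∩ B| = 4; needs |A ∩ B| < |A ∖ B| — false.
(d) support: |A| = 6, |A ∩ B| = 3; needs |A ∩ B| / |A| > 3/5 — false.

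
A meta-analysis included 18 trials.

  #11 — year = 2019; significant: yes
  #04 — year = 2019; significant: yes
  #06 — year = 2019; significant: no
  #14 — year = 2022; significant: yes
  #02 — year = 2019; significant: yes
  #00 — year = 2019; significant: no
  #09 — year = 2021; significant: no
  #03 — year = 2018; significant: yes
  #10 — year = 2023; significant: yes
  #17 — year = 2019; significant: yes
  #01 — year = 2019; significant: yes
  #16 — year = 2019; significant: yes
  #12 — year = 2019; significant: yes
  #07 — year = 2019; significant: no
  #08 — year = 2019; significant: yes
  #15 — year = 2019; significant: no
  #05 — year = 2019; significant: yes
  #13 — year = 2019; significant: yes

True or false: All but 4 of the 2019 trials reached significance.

True

'All but 4 of the 2019 trials reached significance' holds iff |A ∖ B| = 4.
A (the restrictor) = {#11, #04, #06, #02, #00, #17, #01, #16, #12, #07, #08, #15, #05, #13}, |A| = 14.
A ∖ B = {#06, #00, #07, #15}, so |A ∖ B| = 4.
|A ∖ B| = 4, so the statement is true.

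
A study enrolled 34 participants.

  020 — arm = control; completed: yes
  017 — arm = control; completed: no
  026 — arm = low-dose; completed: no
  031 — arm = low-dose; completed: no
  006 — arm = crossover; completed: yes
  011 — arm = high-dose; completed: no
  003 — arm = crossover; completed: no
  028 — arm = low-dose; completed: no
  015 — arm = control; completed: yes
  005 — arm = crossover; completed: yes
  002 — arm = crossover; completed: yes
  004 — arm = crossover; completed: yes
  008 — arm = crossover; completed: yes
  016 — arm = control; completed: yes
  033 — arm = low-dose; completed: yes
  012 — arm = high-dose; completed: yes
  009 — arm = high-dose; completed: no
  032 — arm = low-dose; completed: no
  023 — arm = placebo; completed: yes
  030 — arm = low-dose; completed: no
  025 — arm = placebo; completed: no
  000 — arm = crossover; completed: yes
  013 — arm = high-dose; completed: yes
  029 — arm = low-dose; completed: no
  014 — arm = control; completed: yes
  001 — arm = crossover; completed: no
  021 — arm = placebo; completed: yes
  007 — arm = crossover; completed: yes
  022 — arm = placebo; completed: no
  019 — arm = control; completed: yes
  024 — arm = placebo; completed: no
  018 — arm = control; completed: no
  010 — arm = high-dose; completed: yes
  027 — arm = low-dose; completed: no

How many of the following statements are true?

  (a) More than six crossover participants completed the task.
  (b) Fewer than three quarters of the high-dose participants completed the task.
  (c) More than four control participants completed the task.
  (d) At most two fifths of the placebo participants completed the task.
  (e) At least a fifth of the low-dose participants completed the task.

4

(a) crossover: |A| = 9, |A ∩ B| = 7; needs |A ∩ B| > 6 — true.
(b) high-dose: |A| = 5, |A ∩ B| = 3; needs |A ∩ B| / |A| < 3/4 — true.
(c) control: |A| = 7, |A ∩ B| = 5; needs |A ∩ B| > 4 — true.
(d) placebo: |A| = 5, |A ∩ B| = 2; needs |A ∩ B| / |A| ≤ 2/5 — true.
(e) low-dose: |A| = 8, |A ∩ B| = 1; needs |A ∩ B| / |A| ≥ 1/5 — false.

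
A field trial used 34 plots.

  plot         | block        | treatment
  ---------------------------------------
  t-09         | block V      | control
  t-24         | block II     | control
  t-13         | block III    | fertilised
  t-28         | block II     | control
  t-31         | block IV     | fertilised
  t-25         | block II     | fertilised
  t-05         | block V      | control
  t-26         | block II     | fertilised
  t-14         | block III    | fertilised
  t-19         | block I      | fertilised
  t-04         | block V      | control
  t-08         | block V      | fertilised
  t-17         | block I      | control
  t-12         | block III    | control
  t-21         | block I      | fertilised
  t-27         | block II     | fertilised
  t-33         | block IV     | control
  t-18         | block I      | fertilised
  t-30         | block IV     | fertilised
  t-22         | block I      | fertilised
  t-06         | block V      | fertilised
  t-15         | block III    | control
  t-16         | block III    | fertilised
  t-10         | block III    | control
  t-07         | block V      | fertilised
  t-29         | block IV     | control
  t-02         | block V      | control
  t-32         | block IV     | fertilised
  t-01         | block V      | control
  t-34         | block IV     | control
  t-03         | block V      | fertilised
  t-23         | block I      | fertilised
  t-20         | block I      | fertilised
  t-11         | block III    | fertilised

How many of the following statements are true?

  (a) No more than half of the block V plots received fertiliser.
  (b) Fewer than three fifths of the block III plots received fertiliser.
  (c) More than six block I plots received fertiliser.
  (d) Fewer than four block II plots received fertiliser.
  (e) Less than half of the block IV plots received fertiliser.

(a) block V: |A| = 9, |A ∩ B| = 4; needs |A ∩ B| ≤ |A ∖ B| — true.
(b) block III: |A| = 7, |A ∩ B| = 4; needs |A ∩ B| / |A| < 3/5 — true.
(c) block I: |A| = 7, |A ∩ B| = 6; needs |A ∩ B| > 6 — false.
(d) block II: |A| = 5, |A ∩ B| = 3; needs |A ∩ B| < 4 — true.
(e) block IV: |A| = 6, |A ∩ B| = 3; needs |A ∩ B| < |A ∖ B| — false.

3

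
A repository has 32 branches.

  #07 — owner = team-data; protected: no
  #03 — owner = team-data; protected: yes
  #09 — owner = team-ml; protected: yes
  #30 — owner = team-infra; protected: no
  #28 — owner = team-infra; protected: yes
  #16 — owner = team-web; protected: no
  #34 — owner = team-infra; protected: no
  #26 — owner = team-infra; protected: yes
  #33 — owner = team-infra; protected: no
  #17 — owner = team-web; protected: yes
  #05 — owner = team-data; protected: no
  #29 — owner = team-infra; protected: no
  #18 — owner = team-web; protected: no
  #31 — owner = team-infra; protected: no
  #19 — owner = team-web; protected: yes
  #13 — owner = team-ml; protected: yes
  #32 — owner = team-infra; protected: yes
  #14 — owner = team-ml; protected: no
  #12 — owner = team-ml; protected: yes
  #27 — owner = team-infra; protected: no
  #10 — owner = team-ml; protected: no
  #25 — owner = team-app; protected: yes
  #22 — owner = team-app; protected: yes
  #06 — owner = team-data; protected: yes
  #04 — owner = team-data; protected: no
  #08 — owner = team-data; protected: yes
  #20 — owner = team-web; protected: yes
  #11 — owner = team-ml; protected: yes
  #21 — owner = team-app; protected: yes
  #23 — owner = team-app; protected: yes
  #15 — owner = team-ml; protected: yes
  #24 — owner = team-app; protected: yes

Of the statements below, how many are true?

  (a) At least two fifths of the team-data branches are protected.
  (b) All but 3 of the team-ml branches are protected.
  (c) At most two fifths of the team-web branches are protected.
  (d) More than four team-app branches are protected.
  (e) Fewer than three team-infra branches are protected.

2

(a) team-data: |A| = 6, |A ∩ B| = 3; needs |A ∩ B| / |A| ≥ 2/5 — true.
(b) team-ml: |A| = 7, |A ∩ B| = 5; needs |A ∖ B| = 3 — false.
(c) team-web: |A| = 5, |A ∩ B| = 3; needs |A ∩ B| / |A| ≤ 2/5 — false.
(d) team-app: |A| = 5, |A ∩ B| = 5; needs |A ∩ B| > 4 — true.
(e) team-infra: |A| = 9, |A ∩ B| = 3; needs |A ∩ B| < 3 — false.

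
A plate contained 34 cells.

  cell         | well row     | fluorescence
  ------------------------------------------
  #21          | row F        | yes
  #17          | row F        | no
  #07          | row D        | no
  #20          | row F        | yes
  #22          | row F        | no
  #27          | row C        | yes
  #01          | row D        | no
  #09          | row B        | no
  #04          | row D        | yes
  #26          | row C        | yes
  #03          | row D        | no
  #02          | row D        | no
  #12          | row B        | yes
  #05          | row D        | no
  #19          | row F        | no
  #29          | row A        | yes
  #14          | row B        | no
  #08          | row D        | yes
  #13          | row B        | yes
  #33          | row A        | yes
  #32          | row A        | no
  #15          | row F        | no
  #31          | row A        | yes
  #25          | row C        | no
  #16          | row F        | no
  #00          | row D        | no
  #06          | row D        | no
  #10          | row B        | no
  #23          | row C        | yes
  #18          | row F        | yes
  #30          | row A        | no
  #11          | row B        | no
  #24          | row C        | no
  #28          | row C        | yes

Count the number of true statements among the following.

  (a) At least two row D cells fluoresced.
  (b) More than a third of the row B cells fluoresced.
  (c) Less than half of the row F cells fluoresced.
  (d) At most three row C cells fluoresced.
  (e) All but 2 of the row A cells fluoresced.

3

(a) row D: |A| = 9, |A ∩ B| = 2; needs |A ∩ B| ≥ 2 — true.
(b) row B: |A| = 6, |A ∩ B| = 2; needs |A ∩ B| / |A| > 1/3 — false.
(c) row F: |A| = 8, |A ∩ B| = 3; needs |A ∩ B| < |A ∖ B| — true.
(d) row C: |A| = 6, |A ∩ B| = 4; needs |A ∩ B| ≤ 3 — false.
(e) row A: |A| = 5, |A ∩ B| = 3; needs |A ∖ B| = 2 — true.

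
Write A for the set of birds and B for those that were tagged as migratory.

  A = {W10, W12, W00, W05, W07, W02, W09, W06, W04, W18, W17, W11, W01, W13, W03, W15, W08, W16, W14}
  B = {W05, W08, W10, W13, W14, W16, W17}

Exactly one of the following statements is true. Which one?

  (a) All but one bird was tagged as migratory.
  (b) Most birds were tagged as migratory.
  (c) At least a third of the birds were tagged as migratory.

|A| = 19, |A ∩ B| = 7, |A ∖ B| = 12.
(a) requires |A ∖ B| = 1: false.
(b) requires |A ∩ B| > |A ∖ B|: false.
(c) requires |A ∩ B| / |A| ≥ 1/3: true.

(c)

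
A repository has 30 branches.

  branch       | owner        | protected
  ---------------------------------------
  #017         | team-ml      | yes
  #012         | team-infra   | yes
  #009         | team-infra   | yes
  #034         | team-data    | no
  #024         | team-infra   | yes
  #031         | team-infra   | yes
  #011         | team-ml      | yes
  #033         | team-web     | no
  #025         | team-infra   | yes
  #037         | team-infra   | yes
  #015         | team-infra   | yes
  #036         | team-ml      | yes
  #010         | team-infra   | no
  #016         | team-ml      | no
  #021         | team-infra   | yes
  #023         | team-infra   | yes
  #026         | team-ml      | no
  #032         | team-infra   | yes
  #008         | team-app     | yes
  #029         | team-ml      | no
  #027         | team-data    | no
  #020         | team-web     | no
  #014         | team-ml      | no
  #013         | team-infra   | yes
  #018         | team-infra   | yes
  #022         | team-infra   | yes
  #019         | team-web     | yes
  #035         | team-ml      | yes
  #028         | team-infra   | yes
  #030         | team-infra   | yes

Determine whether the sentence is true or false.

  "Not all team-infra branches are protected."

True

The determiner here denotes the relation: A ⊄ B (|A ∖ B| ≥ 1).
|A| = 16, |A ∩ B| = 15, |A ∖ B| = 1.
So the statement is true.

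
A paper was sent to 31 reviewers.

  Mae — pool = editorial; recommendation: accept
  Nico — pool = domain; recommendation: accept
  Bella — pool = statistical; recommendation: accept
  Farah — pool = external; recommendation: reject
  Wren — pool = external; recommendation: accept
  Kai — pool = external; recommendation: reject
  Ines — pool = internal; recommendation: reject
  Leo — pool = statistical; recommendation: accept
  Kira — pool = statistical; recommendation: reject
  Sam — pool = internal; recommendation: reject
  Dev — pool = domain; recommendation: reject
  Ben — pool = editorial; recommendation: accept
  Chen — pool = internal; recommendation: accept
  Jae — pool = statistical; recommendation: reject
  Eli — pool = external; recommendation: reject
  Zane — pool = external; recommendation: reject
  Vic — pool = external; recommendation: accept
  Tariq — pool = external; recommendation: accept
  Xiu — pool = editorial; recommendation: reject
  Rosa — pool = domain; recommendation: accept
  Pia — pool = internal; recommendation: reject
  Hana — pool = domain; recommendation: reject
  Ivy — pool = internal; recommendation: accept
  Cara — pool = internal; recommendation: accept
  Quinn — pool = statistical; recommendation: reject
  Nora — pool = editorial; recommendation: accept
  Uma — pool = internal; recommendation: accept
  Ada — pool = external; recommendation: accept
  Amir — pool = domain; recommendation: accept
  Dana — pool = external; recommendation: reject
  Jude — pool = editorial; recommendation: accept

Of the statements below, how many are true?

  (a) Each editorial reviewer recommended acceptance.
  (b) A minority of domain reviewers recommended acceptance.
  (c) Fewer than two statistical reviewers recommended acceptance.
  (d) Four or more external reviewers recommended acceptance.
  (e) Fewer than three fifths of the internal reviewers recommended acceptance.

(a) editorial: |A| = 5, |A ∩ B| = 4; needs A ⊆ B, i.e. every element of A is in B (|A ∖ B| = 0) — false.
(b) domain: |A| = 5, |A ∩ B| = 3; needs |A ∩ B| < |A ∖ B| — false.
(c) statistical: |A| = 5, |A ∩ B| = 2; needs |A ∩ B| < 2 — false.
(d) external: |A| = 9, |A ∩ B| = 4; needs |A ∩ B| ≥ 4 — true.
(e) internal: |A| = 7, |A ∩ B| = 4; needs |A ∩ B| / |A| < 3/5 — true.

2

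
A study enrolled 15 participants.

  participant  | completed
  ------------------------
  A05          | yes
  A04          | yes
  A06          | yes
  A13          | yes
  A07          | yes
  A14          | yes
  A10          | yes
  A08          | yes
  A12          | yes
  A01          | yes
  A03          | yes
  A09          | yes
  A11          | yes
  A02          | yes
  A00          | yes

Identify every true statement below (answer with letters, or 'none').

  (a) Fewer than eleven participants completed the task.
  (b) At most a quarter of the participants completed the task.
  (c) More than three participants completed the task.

|A| = 15, |A ∩ B| = 15, |A ∖ B| = 0.
(a) |A ∩ B| < 11: fails.
(b) |A ∩ B| / |A| ≤ 1/4: fails.
(c) |A ∩ B| > 3: holds.

(c)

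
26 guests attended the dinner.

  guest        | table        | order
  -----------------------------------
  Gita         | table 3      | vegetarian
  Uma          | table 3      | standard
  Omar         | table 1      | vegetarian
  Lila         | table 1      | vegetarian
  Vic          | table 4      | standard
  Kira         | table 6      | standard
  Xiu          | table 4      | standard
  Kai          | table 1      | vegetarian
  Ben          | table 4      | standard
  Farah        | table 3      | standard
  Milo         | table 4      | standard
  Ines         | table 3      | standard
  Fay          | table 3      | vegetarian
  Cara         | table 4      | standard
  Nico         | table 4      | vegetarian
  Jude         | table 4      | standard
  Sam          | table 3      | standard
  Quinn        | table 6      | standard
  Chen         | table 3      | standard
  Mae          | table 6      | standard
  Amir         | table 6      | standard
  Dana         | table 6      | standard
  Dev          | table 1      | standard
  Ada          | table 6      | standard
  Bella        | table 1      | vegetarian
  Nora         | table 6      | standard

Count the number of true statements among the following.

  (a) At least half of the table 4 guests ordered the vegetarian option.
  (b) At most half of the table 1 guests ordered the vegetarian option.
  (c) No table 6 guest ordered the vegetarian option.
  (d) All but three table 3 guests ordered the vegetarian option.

1

(a) table 4: |A| = 7, |A ∩ B| = 1; needs |A ∩ B| ≥ |A ∖ B| — false.
(b) table 1: |A| = 5, |A ∩ B| = 4; needs |A ∩ B| ≤ |A ∖ B| — false.
(c) table 6: |A| = 7, |A ∩ B| = 0; needs A ∩ B = ∅ (|A ∩ B| = 0) — true.
(d) table 3: |A| = 7, |A ∩ B| = 2; needs |A ∖ B| = 3 — false.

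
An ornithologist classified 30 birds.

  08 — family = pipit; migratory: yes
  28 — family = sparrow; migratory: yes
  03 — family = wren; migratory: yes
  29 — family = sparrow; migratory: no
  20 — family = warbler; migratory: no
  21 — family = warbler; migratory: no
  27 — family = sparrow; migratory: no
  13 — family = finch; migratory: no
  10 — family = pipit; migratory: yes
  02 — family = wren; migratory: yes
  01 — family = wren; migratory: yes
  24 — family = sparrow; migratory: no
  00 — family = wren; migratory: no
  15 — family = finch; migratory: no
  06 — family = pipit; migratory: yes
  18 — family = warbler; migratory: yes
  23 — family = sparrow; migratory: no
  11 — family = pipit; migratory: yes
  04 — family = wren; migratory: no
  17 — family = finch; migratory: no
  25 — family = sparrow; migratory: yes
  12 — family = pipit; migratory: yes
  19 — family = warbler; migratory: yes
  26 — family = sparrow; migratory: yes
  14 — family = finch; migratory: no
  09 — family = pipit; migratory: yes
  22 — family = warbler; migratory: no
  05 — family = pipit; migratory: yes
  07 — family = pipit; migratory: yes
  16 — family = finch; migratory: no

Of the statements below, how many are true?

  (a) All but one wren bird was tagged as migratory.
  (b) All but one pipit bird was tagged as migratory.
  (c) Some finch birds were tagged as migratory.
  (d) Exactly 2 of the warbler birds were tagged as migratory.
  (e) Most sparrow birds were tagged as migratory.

(a) wren: |A| = 5, |A ∩ B| = 3; needs |A ∖ B| = 1 — false.
(b) pipit: |A| = 8, |A ∩ B| = 8; needs |A ∖ B| = 1 — false.
(c) finch: |A| = 5, |A ∩ B| = 0; needs A ∩ B ≠ ∅ (|A ∩ B| ≥ 1) — false.
(d) warbler: |A| = 5, |A ∩ B| = 2; needs |A ∩ B| = 2 — true.
(e) sparrow: |A| = 7, |A ∩ B| = 3; needs |A ∩ B| > |A ∖ B| — false.

1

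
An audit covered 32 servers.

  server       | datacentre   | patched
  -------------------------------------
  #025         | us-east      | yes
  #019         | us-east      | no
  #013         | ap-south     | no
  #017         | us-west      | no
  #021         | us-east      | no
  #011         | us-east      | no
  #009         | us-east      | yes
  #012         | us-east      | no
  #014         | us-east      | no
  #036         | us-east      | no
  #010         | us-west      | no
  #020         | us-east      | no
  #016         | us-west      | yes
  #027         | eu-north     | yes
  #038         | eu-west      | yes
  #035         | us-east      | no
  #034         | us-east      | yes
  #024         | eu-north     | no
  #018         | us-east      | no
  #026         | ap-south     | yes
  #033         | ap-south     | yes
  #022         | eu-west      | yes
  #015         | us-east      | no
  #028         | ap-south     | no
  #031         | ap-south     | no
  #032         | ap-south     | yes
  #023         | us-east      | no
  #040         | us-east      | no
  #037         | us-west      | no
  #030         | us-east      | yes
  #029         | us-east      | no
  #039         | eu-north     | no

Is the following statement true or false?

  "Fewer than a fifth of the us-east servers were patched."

Truth condition: |A ∩ B| / |A| < 1/5.
|A| = 17, |A ∩ B| = 4, |A ∖ B| = 13.
|A ∩ B|/|A| = 4/17, so the statement is false.

False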